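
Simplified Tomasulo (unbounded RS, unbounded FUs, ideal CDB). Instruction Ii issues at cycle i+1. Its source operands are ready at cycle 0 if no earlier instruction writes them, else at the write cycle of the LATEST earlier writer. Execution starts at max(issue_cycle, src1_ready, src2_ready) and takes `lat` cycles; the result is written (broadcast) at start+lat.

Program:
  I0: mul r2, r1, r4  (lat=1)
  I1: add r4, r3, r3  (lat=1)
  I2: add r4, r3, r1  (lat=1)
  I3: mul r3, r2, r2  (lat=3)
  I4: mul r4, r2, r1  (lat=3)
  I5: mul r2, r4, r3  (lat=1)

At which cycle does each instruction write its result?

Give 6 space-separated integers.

Answer: 2 3 4 7 8 9

Derivation:
I0 mul r2: issue@1 deps=(None,None) exec_start@1 write@2
I1 add r4: issue@2 deps=(None,None) exec_start@2 write@3
I2 add r4: issue@3 deps=(None,None) exec_start@3 write@4
I3 mul r3: issue@4 deps=(0,0) exec_start@4 write@7
I4 mul r4: issue@5 deps=(0,None) exec_start@5 write@8
I5 mul r2: issue@6 deps=(4,3) exec_start@8 write@9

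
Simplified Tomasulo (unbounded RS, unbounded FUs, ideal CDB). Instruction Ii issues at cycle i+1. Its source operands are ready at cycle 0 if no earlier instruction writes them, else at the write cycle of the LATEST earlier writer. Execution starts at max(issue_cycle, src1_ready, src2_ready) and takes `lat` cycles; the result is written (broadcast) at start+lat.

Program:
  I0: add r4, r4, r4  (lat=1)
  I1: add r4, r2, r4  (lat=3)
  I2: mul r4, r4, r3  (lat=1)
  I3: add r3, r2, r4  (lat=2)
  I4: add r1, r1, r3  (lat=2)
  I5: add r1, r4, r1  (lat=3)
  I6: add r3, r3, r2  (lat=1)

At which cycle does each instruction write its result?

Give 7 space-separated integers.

I0 add r4: issue@1 deps=(None,None) exec_start@1 write@2
I1 add r4: issue@2 deps=(None,0) exec_start@2 write@5
I2 mul r4: issue@3 deps=(1,None) exec_start@5 write@6
I3 add r3: issue@4 deps=(None,2) exec_start@6 write@8
I4 add r1: issue@5 deps=(None,3) exec_start@8 write@10
I5 add r1: issue@6 deps=(2,4) exec_start@10 write@13
I6 add r3: issue@7 deps=(3,None) exec_start@8 write@9

Answer: 2 5 6 8 10 13 9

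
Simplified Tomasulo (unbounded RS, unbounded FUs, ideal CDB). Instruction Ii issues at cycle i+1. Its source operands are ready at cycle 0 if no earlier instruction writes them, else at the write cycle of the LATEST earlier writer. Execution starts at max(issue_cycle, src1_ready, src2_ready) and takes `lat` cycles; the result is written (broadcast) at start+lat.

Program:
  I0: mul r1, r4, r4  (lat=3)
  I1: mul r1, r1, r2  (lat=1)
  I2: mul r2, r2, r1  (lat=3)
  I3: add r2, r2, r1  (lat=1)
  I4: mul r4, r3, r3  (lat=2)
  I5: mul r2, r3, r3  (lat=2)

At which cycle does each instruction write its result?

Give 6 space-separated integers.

Answer: 4 5 8 9 7 8

Derivation:
I0 mul r1: issue@1 deps=(None,None) exec_start@1 write@4
I1 mul r1: issue@2 deps=(0,None) exec_start@4 write@5
I2 mul r2: issue@3 deps=(None,1) exec_start@5 write@8
I3 add r2: issue@4 deps=(2,1) exec_start@8 write@9
I4 mul r4: issue@5 deps=(None,None) exec_start@5 write@7
I5 mul r2: issue@6 deps=(None,None) exec_start@6 write@8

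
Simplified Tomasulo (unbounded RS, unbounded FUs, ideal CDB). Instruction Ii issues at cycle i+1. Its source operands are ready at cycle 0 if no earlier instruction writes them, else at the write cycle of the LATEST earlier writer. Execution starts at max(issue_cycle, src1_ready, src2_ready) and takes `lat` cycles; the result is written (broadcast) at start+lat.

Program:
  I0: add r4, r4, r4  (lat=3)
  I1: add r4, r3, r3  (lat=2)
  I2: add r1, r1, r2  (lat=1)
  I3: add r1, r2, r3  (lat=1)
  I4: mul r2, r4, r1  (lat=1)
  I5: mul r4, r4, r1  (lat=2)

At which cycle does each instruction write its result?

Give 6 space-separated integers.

I0 add r4: issue@1 deps=(None,None) exec_start@1 write@4
I1 add r4: issue@2 deps=(None,None) exec_start@2 write@4
I2 add r1: issue@3 deps=(None,None) exec_start@3 write@4
I3 add r1: issue@4 deps=(None,None) exec_start@4 write@5
I4 mul r2: issue@5 deps=(1,3) exec_start@5 write@6
I5 mul r4: issue@6 deps=(1,3) exec_start@6 write@8

Answer: 4 4 4 5 6 8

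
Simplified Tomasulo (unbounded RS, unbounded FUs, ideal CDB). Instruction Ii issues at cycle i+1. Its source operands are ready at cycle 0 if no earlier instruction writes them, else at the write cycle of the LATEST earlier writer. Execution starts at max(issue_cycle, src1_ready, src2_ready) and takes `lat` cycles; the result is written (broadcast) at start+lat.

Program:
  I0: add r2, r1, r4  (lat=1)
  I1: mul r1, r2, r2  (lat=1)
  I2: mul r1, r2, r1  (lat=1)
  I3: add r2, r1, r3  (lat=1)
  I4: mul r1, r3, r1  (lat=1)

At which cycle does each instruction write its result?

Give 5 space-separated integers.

Answer: 2 3 4 5 6

Derivation:
I0 add r2: issue@1 deps=(None,None) exec_start@1 write@2
I1 mul r1: issue@2 deps=(0,0) exec_start@2 write@3
I2 mul r1: issue@3 deps=(0,1) exec_start@3 write@4
I3 add r2: issue@4 deps=(2,None) exec_start@4 write@5
I4 mul r1: issue@5 deps=(None,2) exec_start@5 write@6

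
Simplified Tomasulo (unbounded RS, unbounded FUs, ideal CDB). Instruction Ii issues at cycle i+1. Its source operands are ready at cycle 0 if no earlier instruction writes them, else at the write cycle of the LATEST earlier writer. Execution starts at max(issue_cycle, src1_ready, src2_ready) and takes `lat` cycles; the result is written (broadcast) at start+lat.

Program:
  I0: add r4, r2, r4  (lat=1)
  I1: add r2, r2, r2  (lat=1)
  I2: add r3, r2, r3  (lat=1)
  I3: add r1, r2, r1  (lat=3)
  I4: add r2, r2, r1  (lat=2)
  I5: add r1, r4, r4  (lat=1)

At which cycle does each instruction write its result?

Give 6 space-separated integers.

Answer: 2 3 4 7 9 7

Derivation:
I0 add r4: issue@1 deps=(None,None) exec_start@1 write@2
I1 add r2: issue@2 deps=(None,None) exec_start@2 write@3
I2 add r3: issue@3 deps=(1,None) exec_start@3 write@4
I3 add r1: issue@4 deps=(1,None) exec_start@4 write@7
I4 add r2: issue@5 deps=(1,3) exec_start@7 write@9
I5 add r1: issue@6 deps=(0,0) exec_start@6 write@7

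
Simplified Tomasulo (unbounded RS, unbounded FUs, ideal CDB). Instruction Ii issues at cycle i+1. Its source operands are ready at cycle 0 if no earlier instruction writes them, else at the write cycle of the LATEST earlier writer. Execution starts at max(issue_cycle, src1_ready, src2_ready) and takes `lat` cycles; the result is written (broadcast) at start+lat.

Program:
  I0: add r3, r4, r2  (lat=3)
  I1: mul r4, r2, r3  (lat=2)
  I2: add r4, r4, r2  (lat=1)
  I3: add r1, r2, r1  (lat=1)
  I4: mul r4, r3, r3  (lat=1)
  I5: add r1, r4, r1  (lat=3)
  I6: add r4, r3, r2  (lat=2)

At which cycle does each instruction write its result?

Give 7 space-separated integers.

I0 add r3: issue@1 deps=(None,None) exec_start@1 write@4
I1 mul r4: issue@2 deps=(None,0) exec_start@4 write@6
I2 add r4: issue@3 deps=(1,None) exec_start@6 write@7
I3 add r1: issue@4 deps=(None,None) exec_start@4 write@5
I4 mul r4: issue@5 deps=(0,0) exec_start@5 write@6
I5 add r1: issue@6 deps=(4,3) exec_start@6 write@9
I6 add r4: issue@7 deps=(0,None) exec_start@7 write@9

Answer: 4 6 7 5 6 9 9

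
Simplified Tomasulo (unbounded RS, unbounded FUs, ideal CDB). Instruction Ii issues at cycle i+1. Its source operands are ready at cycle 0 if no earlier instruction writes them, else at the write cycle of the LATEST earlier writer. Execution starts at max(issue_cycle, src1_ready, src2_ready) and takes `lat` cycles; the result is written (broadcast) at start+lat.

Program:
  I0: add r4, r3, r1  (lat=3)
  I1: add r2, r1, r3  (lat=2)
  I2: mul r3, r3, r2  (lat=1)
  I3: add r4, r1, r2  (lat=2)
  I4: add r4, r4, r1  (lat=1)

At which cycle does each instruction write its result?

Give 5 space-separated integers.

I0 add r4: issue@1 deps=(None,None) exec_start@1 write@4
I1 add r2: issue@2 deps=(None,None) exec_start@2 write@4
I2 mul r3: issue@3 deps=(None,1) exec_start@4 write@5
I3 add r4: issue@4 deps=(None,1) exec_start@4 write@6
I4 add r4: issue@5 deps=(3,None) exec_start@6 write@7

Answer: 4 4 5 6 7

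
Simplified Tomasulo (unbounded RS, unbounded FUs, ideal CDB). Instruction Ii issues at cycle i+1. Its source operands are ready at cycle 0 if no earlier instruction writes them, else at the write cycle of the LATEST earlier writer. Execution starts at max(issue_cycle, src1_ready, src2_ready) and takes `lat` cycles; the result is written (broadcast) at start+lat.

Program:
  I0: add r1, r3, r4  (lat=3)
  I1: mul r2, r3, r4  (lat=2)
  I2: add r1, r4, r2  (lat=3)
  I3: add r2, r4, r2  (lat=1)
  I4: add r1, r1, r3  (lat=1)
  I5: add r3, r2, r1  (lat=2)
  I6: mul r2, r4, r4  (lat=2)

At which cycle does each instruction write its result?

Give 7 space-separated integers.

I0 add r1: issue@1 deps=(None,None) exec_start@1 write@4
I1 mul r2: issue@2 deps=(None,None) exec_start@2 write@4
I2 add r1: issue@3 deps=(None,1) exec_start@4 write@7
I3 add r2: issue@4 deps=(None,1) exec_start@4 write@5
I4 add r1: issue@5 deps=(2,None) exec_start@7 write@8
I5 add r3: issue@6 deps=(3,4) exec_start@8 write@10
I6 mul r2: issue@7 deps=(None,None) exec_start@7 write@9

Answer: 4 4 7 5 8 10 9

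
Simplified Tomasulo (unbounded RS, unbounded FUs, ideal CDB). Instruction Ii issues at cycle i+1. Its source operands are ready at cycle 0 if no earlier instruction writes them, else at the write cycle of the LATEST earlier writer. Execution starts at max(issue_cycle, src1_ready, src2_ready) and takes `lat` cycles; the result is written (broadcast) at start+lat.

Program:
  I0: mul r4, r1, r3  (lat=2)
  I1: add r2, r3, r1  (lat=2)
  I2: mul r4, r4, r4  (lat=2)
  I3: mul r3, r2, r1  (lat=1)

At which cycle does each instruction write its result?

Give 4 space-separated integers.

Answer: 3 4 5 5

Derivation:
I0 mul r4: issue@1 deps=(None,None) exec_start@1 write@3
I1 add r2: issue@2 deps=(None,None) exec_start@2 write@4
I2 mul r4: issue@3 deps=(0,0) exec_start@3 write@5
I3 mul r3: issue@4 deps=(1,None) exec_start@4 write@5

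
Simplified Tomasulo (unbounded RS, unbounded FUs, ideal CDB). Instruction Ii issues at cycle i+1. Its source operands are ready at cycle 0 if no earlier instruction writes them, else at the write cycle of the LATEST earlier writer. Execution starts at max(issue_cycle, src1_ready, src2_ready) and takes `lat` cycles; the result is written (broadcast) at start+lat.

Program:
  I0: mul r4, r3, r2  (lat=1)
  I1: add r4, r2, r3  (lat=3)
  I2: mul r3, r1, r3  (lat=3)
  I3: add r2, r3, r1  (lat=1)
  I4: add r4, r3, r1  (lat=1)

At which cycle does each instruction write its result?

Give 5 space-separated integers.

I0 mul r4: issue@1 deps=(None,None) exec_start@1 write@2
I1 add r4: issue@2 deps=(None,None) exec_start@2 write@5
I2 mul r3: issue@3 deps=(None,None) exec_start@3 write@6
I3 add r2: issue@4 deps=(2,None) exec_start@6 write@7
I4 add r4: issue@5 deps=(2,None) exec_start@6 write@7

Answer: 2 5 6 7 7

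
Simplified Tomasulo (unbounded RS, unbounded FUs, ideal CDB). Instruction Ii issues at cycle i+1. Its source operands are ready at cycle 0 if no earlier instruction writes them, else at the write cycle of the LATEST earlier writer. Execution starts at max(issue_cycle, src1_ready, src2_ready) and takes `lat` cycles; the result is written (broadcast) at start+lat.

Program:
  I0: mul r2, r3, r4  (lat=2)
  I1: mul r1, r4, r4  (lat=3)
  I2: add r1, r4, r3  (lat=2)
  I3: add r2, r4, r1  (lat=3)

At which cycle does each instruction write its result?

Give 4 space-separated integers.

I0 mul r2: issue@1 deps=(None,None) exec_start@1 write@3
I1 mul r1: issue@2 deps=(None,None) exec_start@2 write@5
I2 add r1: issue@3 deps=(None,None) exec_start@3 write@5
I3 add r2: issue@4 deps=(None,2) exec_start@5 write@8

Answer: 3 5 5 8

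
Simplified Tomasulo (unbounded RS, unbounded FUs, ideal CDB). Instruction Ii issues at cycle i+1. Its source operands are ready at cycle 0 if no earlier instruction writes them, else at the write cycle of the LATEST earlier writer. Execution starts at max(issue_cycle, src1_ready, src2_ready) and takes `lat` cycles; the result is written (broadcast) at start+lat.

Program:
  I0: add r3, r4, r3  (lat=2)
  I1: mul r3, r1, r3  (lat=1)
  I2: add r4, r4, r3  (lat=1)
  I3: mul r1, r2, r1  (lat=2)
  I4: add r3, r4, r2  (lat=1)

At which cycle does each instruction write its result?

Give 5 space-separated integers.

Answer: 3 4 5 6 6

Derivation:
I0 add r3: issue@1 deps=(None,None) exec_start@1 write@3
I1 mul r3: issue@2 deps=(None,0) exec_start@3 write@4
I2 add r4: issue@3 deps=(None,1) exec_start@4 write@5
I3 mul r1: issue@4 deps=(None,None) exec_start@4 write@6
I4 add r3: issue@5 deps=(2,None) exec_start@5 write@6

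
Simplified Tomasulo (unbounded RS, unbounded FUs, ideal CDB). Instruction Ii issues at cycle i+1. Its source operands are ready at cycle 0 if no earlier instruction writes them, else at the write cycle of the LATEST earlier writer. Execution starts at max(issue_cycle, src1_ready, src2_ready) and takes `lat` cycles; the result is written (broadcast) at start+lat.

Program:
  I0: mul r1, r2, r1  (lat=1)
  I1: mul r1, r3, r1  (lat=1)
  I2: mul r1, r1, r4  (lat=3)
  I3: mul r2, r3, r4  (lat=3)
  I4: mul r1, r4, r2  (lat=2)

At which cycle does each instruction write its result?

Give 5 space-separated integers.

I0 mul r1: issue@1 deps=(None,None) exec_start@1 write@2
I1 mul r1: issue@2 deps=(None,0) exec_start@2 write@3
I2 mul r1: issue@3 deps=(1,None) exec_start@3 write@6
I3 mul r2: issue@4 deps=(None,None) exec_start@4 write@7
I4 mul r1: issue@5 deps=(None,3) exec_start@7 write@9

Answer: 2 3 6 7 9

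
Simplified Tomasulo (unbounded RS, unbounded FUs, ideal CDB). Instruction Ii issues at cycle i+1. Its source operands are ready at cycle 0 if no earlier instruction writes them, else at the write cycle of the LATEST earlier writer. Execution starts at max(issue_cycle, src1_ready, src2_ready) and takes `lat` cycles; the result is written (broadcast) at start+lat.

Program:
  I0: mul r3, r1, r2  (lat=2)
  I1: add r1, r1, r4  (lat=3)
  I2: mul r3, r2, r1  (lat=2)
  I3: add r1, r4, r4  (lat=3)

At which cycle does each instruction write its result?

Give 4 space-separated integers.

I0 mul r3: issue@1 deps=(None,None) exec_start@1 write@3
I1 add r1: issue@2 deps=(None,None) exec_start@2 write@5
I2 mul r3: issue@3 deps=(None,1) exec_start@5 write@7
I3 add r1: issue@4 deps=(None,None) exec_start@4 write@7

Answer: 3 5 7 7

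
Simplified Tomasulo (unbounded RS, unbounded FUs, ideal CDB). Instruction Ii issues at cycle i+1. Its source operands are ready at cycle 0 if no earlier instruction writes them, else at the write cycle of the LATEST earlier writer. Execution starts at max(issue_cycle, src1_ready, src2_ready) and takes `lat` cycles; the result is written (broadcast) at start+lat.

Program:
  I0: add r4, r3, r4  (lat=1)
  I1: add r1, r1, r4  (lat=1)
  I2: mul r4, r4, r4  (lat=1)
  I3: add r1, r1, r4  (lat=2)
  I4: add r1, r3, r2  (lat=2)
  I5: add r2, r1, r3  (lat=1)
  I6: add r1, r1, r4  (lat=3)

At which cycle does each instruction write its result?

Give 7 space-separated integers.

I0 add r4: issue@1 deps=(None,None) exec_start@1 write@2
I1 add r1: issue@2 deps=(None,0) exec_start@2 write@3
I2 mul r4: issue@3 deps=(0,0) exec_start@3 write@4
I3 add r1: issue@4 deps=(1,2) exec_start@4 write@6
I4 add r1: issue@5 deps=(None,None) exec_start@5 write@7
I5 add r2: issue@6 deps=(4,None) exec_start@7 write@8
I6 add r1: issue@7 deps=(4,2) exec_start@7 write@10

Answer: 2 3 4 6 7 8 10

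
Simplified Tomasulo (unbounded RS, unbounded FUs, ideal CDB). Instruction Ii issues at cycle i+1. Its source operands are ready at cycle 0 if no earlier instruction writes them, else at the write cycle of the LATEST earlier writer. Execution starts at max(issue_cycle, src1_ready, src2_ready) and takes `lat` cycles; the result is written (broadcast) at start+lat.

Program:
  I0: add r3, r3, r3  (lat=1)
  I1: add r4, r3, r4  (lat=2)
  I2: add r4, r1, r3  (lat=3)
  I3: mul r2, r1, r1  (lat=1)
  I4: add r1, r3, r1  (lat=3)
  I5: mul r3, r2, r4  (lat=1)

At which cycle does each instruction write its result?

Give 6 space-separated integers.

I0 add r3: issue@1 deps=(None,None) exec_start@1 write@2
I1 add r4: issue@2 deps=(0,None) exec_start@2 write@4
I2 add r4: issue@3 deps=(None,0) exec_start@3 write@6
I3 mul r2: issue@4 deps=(None,None) exec_start@4 write@5
I4 add r1: issue@5 deps=(0,None) exec_start@5 write@8
I5 mul r3: issue@6 deps=(3,2) exec_start@6 write@7

Answer: 2 4 6 5 8 7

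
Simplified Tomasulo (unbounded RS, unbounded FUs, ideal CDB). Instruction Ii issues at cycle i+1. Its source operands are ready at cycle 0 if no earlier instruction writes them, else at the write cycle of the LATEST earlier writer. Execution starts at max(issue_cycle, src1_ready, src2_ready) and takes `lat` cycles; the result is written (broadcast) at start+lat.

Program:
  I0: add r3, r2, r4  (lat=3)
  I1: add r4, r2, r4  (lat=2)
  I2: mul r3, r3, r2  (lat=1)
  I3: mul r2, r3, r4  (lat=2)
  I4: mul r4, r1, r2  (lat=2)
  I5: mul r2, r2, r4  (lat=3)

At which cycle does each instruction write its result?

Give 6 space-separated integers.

I0 add r3: issue@1 deps=(None,None) exec_start@1 write@4
I1 add r4: issue@2 deps=(None,None) exec_start@2 write@4
I2 mul r3: issue@3 deps=(0,None) exec_start@4 write@5
I3 mul r2: issue@4 deps=(2,1) exec_start@5 write@7
I4 mul r4: issue@5 deps=(None,3) exec_start@7 write@9
I5 mul r2: issue@6 deps=(3,4) exec_start@9 write@12

Answer: 4 4 5 7 9 12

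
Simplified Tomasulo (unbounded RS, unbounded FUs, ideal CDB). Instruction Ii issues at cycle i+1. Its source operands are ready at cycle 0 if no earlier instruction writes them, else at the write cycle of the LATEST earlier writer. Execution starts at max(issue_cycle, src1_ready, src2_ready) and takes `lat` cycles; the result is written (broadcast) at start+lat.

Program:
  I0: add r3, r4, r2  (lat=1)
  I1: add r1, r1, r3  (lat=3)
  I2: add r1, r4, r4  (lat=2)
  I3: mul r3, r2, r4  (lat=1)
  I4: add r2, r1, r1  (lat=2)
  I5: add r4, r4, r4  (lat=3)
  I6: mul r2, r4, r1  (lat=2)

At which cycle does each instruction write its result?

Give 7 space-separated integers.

I0 add r3: issue@1 deps=(None,None) exec_start@1 write@2
I1 add r1: issue@2 deps=(None,0) exec_start@2 write@5
I2 add r1: issue@3 deps=(None,None) exec_start@3 write@5
I3 mul r3: issue@4 deps=(None,None) exec_start@4 write@5
I4 add r2: issue@5 deps=(2,2) exec_start@5 write@7
I5 add r4: issue@6 deps=(None,None) exec_start@6 write@9
I6 mul r2: issue@7 deps=(5,2) exec_start@9 write@11

Answer: 2 5 5 5 7 9 11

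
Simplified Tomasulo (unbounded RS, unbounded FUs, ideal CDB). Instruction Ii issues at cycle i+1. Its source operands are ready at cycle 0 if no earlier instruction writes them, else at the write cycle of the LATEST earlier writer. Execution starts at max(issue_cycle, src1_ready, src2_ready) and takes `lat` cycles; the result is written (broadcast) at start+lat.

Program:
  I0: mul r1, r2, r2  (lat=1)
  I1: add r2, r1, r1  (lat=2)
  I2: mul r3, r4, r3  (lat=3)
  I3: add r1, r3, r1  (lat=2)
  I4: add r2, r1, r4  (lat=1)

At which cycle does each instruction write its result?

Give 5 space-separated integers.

Answer: 2 4 6 8 9

Derivation:
I0 mul r1: issue@1 deps=(None,None) exec_start@1 write@2
I1 add r2: issue@2 deps=(0,0) exec_start@2 write@4
I2 mul r3: issue@3 deps=(None,None) exec_start@3 write@6
I3 add r1: issue@4 deps=(2,0) exec_start@6 write@8
I4 add r2: issue@5 deps=(3,None) exec_start@8 write@9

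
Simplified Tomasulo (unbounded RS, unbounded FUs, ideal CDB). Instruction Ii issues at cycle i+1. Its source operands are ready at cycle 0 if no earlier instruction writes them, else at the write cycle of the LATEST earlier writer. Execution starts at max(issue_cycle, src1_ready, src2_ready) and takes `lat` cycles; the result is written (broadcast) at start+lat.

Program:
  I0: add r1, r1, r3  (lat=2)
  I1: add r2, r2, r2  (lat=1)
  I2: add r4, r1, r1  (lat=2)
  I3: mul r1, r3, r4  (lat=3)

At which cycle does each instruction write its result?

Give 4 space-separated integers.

Answer: 3 3 5 8

Derivation:
I0 add r1: issue@1 deps=(None,None) exec_start@1 write@3
I1 add r2: issue@2 deps=(None,None) exec_start@2 write@3
I2 add r4: issue@3 deps=(0,0) exec_start@3 write@5
I3 mul r1: issue@4 deps=(None,2) exec_start@5 write@8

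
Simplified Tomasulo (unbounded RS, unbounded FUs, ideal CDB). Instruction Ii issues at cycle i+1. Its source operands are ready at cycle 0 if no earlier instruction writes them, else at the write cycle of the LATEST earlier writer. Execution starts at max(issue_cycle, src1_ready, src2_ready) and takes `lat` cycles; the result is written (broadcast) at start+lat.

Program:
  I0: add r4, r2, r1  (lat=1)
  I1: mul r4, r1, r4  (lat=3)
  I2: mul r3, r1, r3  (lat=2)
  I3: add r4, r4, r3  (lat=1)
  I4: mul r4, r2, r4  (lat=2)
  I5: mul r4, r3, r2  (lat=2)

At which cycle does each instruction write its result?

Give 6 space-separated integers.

I0 add r4: issue@1 deps=(None,None) exec_start@1 write@2
I1 mul r4: issue@2 deps=(None,0) exec_start@2 write@5
I2 mul r3: issue@3 deps=(None,None) exec_start@3 write@5
I3 add r4: issue@4 deps=(1,2) exec_start@5 write@6
I4 mul r4: issue@5 deps=(None,3) exec_start@6 write@8
I5 mul r4: issue@6 deps=(2,None) exec_start@6 write@8

Answer: 2 5 5 6 8 8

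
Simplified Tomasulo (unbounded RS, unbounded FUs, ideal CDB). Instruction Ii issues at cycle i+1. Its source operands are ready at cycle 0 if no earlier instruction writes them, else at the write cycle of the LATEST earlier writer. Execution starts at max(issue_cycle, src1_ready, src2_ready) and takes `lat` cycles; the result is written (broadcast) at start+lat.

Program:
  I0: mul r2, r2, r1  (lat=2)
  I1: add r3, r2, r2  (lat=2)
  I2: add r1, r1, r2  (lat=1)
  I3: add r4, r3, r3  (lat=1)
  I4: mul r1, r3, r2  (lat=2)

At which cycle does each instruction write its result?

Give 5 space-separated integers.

Answer: 3 5 4 6 7

Derivation:
I0 mul r2: issue@1 deps=(None,None) exec_start@1 write@3
I1 add r3: issue@2 deps=(0,0) exec_start@3 write@5
I2 add r1: issue@3 deps=(None,0) exec_start@3 write@4
I3 add r4: issue@4 deps=(1,1) exec_start@5 write@6
I4 mul r1: issue@5 deps=(1,0) exec_start@5 write@7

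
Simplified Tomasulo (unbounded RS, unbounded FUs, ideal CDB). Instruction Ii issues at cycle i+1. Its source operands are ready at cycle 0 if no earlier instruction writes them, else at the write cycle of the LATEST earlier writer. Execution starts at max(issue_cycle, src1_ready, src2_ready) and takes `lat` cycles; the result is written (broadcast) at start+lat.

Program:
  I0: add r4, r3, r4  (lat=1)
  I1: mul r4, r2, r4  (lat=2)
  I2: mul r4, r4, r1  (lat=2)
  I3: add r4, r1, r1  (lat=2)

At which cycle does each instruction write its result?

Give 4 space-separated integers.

I0 add r4: issue@1 deps=(None,None) exec_start@1 write@2
I1 mul r4: issue@2 deps=(None,0) exec_start@2 write@4
I2 mul r4: issue@3 deps=(1,None) exec_start@4 write@6
I3 add r4: issue@4 deps=(None,None) exec_start@4 write@6

Answer: 2 4 6 6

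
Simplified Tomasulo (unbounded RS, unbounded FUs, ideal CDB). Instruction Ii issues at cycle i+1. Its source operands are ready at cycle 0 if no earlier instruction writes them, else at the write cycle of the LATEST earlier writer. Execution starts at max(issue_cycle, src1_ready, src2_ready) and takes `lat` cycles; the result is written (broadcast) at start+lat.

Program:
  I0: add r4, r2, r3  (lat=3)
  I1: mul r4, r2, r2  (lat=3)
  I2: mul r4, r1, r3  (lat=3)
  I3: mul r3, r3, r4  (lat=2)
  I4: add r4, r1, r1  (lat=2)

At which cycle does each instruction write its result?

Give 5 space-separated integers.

I0 add r4: issue@1 deps=(None,None) exec_start@1 write@4
I1 mul r4: issue@2 deps=(None,None) exec_start@2 write@5
I2 mul r4: issue@3 deps=(None,None) exec_start@3 write@6
I3 mul r3: issue@4 deps=(None,2) exec_start@6 write@8
I4 add r4: issue@5 deps=(None,None) exec_start@5 write@7

Answer: 4 5 6 8 7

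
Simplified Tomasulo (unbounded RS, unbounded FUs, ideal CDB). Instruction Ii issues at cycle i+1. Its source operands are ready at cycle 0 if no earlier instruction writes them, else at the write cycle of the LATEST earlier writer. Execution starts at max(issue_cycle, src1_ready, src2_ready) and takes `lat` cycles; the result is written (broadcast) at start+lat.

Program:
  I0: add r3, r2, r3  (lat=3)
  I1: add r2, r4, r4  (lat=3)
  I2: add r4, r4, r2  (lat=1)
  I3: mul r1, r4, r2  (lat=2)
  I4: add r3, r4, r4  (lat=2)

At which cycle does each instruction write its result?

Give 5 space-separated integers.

Answer: 4 5 6 8 8

Derivation:
I0 add r3: issue@1 deps=(None,None) exec_start@1 write@4
I1 add r2: issue@2 deps=(None,None) exec_start@2 write@5
I2 add r4: issue@3 deps=(None,1) exec_start@5 write@6
I3 mul r1: issue@4 deps=(2,1) exec_start@6 write@8
I4 add r3: issue@5 deps=(2,2) exec_start@6 write@8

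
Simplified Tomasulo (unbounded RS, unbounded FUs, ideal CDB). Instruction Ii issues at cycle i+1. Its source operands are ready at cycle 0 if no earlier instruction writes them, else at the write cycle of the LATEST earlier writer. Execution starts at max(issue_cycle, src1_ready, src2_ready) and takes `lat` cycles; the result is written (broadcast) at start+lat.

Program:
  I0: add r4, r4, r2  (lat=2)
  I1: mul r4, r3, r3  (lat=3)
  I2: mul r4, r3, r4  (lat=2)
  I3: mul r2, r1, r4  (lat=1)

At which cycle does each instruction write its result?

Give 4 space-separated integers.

I0 add r4: issue@1 deps=(None,None) exec_start@1 write@3
I1 mul r4: issue@2 deps=(None,None) exec_start@2 write@5
I2 mul r4: issue@3 deps=(None,1) exec_start@5 write@7
I3 mul r2: issue@4 deps=(None,2) exec_start@7 write@8

Answer: 3 5 7 8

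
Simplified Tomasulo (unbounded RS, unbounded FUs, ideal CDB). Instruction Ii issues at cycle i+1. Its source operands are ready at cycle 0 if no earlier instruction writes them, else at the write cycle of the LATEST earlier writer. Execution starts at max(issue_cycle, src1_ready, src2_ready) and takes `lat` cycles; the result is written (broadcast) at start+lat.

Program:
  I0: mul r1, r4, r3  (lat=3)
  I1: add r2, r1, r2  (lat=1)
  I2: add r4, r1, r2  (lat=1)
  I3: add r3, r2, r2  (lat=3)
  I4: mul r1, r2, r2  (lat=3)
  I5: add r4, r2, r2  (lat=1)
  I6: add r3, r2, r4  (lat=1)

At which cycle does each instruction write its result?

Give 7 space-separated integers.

I0 mul r1: issue@1 deps=(None,None) exec_start@1 write@4
I1 add r2: issue@2 deps=(0,None) exec_start@4 write@5
I2 add r4: issue@3 deps=(0,1) exec_start@5 write@6
I3 add r3: issue@4 deps=(1,1) exec_start@5 write@8
I4 mul r1: issue@5 deps=(1,1) exec_start@5 write@8
I5 add r4: issue@6 deps=(1,1) exec_start@6 write@7
I6 add r3: issue@7 deps=(1,5) exec_start@7 write@8

Answer: 4 5 6 8 8 7 8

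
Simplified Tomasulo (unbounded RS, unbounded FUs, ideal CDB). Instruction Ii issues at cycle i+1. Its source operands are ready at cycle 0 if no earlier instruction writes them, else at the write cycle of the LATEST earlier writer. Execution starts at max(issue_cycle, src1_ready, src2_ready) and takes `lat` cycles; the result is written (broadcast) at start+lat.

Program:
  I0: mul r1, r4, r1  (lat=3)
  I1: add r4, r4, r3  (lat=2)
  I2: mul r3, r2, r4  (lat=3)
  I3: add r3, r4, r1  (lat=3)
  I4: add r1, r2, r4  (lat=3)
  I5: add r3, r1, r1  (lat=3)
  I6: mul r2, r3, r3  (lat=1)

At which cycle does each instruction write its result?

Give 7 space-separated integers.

I0 mul r1: issue@1 deps=(None,None) exec_start@1 write@4
I1 add r4: issue@2 deps=(None,None) exec_start@2 write@4
I2 mul r3: issue@3 deps=(None,1) exec_start@4 write@7
I3 add r3: issue@4 deps=(1,0) exec_start@4 write@7
I4 add r1: issue@5 deps=(None,1) exec_start@5 write@8
I5 add r3: issue@6 deps=(4,4) exec_start@8 write@11
I6 mul r2: issue@7 deps=(5,5) exec_start@11 write@12

Answer: 4 4 7 7 8 11 12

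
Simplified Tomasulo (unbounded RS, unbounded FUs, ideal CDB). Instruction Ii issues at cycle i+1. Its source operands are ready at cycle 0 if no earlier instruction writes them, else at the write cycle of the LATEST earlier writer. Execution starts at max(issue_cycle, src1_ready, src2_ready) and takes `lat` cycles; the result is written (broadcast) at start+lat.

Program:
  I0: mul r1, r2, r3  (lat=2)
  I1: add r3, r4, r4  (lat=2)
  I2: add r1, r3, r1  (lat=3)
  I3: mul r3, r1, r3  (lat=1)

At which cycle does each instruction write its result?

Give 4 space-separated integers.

Answer: 3 4 7 8

Derivation:
I0 mul r1: issue@1 deps=(None,None) exec_start@1 write@3
I1 add r3: issue@2 deps=(None,None) exec_start@2 write@4
I2 add r1: issue@3 deps=(1,0) exec_start@4 write@7
I3 mul r3: issue@4 deps=(2,1) exec_start@7 write@8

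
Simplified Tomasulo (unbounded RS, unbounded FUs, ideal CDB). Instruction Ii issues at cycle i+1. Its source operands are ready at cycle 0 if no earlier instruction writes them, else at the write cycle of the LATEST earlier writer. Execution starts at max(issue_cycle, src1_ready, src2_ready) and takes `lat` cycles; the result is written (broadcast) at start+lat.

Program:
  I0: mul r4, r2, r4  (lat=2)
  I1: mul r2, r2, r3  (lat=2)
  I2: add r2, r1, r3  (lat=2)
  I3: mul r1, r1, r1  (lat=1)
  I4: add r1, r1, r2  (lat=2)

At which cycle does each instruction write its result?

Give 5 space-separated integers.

Answer: 3 4 5 5 7

Derivation:
I0 mul r4: issue@1 deps=(None,None) exec_start@1 write@3
I1 mul r2: issue@2 deps=(None,None) exec_start@2 write@4
I2 add r2: issue@3 deps=(None,None) exec_start@3 write@5
I3 mul r1: issue@4 deps=(None,None) exec_start@4 write@5
I4 add r1: issue@5 deps=(3,2) exec_start@5 write@7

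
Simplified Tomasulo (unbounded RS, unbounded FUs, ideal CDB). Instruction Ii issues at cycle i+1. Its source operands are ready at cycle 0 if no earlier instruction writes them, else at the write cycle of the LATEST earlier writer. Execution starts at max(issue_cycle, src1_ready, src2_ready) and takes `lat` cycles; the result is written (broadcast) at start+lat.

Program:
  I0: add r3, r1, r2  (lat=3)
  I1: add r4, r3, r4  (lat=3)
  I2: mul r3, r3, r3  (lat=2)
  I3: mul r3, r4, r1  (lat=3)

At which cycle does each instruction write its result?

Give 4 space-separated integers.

Answer: 4 7 6 10

Derivation:
I0 add r3: issue@1 deps=(None,None) exec_start@1 write@4
I1 add r4: issue@2 deps=(0,None) exec_start@4 write@7
I2 mul r3: issue@3 deps=(0,0) exec_start@4 write@6
I3 mul r3: issue@4 deps=(1,None) exec_start@7 write@10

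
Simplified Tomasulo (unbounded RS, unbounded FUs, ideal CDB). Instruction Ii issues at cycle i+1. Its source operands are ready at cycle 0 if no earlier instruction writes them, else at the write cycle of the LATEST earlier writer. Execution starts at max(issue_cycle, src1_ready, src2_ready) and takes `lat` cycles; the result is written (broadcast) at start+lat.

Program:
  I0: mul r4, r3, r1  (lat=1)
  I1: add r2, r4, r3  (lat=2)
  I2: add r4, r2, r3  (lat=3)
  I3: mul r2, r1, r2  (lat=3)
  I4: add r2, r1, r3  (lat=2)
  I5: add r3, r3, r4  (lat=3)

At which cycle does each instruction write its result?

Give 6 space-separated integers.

I0 mul r4: issue@1 deps=(None,None) exec_start@1 write@2
I1 add r2: issue@2 deps=(0,None) exec_start@2 write@4
I2 add r4: issue@3 deps=(1,None) exec_start@4 write@7
I3 mul r2: issue@4 deps=(None,1) exec_start@4 write@7
I4 add r2: issue@5 deps=(None,None) exec_start@5 write@7
I5 add r3: issue@6 deps=(None,2) exec_start@7 write@10

Answer: 2 4 7 7 7 10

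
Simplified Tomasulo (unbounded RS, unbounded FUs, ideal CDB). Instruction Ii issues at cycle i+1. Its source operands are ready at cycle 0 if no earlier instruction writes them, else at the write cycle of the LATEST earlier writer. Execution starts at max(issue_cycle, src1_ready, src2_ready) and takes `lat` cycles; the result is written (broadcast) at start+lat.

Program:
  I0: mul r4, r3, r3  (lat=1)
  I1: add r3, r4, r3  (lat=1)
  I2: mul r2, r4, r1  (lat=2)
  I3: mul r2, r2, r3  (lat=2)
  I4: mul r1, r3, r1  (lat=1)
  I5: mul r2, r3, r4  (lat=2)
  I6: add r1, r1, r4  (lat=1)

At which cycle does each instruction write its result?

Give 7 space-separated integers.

I0 mul r4: issue@1 deps=(None,None) exec_start@1 write@2
I1 add r3: issue@2 deps=(0,None) exec_start@2 write@3
I2 mul r2: issue@3 deps=(0,None) exec_start@3 write@5
I3 mul r2: issue@4 deps=(2,1) exec_start@5 write@7
I4 mul r1: issue@5 deps=(1,None) exec_start@5 write@6
I5 mul r2: issue@6 deps=(1,0) exec_start@6 write@8
I6 add r1: issue@7 deps=(4,0) exec_start@7 write@8

Answer: 2 3 5 7 6 8 8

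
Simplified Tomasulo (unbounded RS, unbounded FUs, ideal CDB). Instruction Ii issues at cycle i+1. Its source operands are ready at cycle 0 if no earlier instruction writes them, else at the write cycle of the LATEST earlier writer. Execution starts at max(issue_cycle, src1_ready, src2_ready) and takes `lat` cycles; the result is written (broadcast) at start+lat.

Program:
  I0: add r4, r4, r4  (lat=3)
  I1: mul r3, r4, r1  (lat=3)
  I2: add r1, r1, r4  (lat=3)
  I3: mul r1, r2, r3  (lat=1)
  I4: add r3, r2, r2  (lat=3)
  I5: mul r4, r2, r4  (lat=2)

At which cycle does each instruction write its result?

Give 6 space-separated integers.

Answer: 4 7 7 8 8 8

Derivation:
I0 add r4: issue@1 deps=(None,None) exec_start@1 write@4
I1 mul r3: issue@2 deps=(0,None) exec_start@4 write@7
I2 add r1: issue@3 deps=(None,0) exec_start@4 write@7
I3 mul r1: issue@4 deps=(None,1) exec_start@7 write@8
I4 add r3: issue@5 deps=(None,None) exec_start@5 write@8
I5 mul r4: issue@6 deps=(None,0) exec_start@6 write@8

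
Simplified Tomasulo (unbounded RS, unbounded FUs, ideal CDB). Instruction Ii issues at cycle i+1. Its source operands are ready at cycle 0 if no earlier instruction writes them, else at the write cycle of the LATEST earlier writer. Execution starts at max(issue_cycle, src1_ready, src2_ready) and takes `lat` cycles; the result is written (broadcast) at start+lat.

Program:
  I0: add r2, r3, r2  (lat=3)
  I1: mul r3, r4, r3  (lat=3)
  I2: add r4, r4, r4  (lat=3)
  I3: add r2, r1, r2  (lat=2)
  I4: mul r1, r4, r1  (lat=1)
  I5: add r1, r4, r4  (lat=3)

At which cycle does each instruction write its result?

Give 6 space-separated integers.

Answer: 4 5 6 6 7 9

Derivation:
I0 add r2: issue@1 deps=(None,None) exec_start@1 write@4
I1 mul r3: issue@2 deps=(None,None) exec_start@2 write@5
I2 add r4: issue@3 deps=(None,None) exec_start@3 write@6
I3 add r2: issue@4 deps=(None,0) exec_start@4 write@6
I4 mul r1: issue@5 deps=(2,None) exec_start@6 write@7
I5 add r1: issue@6 deps=(2,2) exec_start@6 write@9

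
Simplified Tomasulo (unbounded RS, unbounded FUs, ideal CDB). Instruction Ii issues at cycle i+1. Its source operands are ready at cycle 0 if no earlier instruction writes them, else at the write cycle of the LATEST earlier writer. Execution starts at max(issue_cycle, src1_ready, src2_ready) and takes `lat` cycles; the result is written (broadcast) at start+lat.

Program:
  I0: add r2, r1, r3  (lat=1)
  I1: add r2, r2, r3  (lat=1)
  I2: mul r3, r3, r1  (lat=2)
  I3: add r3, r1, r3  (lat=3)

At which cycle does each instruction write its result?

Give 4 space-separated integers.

I0 add r2: issue@1 deps=(None,None) exec_start@1 write@2
I1 add r2: issue@2 deps=(0,None) exec_start@2 write@3
I2 mul r3: issue@3 deps=(None,None) exec_start@3 write@5
I3 add r3: issue@4 deps=(None,2) exec_start@5 write@8

Answer: 2 3 5 8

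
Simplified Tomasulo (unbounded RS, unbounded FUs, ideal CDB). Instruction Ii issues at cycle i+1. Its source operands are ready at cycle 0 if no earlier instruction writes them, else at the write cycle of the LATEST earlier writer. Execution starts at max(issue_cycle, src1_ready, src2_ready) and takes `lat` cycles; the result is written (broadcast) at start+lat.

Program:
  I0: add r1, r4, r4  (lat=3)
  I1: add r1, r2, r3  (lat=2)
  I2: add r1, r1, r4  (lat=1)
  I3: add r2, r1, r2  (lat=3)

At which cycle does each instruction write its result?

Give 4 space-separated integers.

I0 add r1: issue@1 deps=(None,None) exec_start@1 write@4
I1 add r1: issue@2 deps=(None,None) exec_start@2 write@4
I2 add r1: issue@3 deps=(1,None) exec_start@4 write@5
I3 add r2: issue@4 deps=(2,None) exec_start@5 write@8

Answer: 4 4 5 8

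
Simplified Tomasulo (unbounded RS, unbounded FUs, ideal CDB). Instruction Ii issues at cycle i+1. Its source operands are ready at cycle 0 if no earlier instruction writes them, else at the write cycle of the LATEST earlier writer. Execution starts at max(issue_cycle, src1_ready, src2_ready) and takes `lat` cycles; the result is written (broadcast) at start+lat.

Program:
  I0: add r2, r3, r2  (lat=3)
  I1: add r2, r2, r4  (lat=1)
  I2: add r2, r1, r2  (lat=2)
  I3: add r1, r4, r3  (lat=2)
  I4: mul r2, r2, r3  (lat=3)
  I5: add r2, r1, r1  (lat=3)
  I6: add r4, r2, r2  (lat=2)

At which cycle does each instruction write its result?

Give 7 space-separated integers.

Answer: 4 5 7 6 10 9 11

Derivation:
I0 add r2: issue@1 deps=(None,None) exec_start@1 write@4
I1 add r2: issue@2 deps=(0,None) exec_start@4 write@5
I2 add r2: issue@3 deps=(None,1) exec_start@5 write@7
I3 add r1: issue@4 deps=(None,None) exec_start@4 write@6
I4 mul r2: issue@5 deps=(2,None) exec_start@7 write@10
I5 add r2: issue@6 deps=(3,3) exec_start@6 write@9
I6 add r4: issue@7 deps=(5,5) exec_start@9 write@11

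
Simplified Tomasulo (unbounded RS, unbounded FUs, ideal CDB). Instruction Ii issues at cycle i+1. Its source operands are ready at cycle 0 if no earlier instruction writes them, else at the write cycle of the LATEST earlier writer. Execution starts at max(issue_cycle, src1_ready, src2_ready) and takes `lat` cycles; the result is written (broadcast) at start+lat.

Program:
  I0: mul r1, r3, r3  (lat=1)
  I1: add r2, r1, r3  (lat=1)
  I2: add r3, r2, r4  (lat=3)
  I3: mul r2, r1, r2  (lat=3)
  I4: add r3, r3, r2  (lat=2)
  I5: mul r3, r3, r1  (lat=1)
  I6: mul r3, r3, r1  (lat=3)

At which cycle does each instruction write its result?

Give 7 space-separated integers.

I0 mul r1: issue@1 deps=(None,None) exec_start@1 write@2
I1 add r2: issue@2 deps=(0,None) exec_start@2 write@3
I2 add r3: issue@3 deps=(1,None) exec_start@3 write@6
I3 mul r2: issue@4 deps=(0,1) exec_start@4 write@7
I4 add r3: issue@5 deps=(2,3) exec_start@7 write@9
I5 mul r3: issue@6 deps=(4,0) exec_start@9 write@10
I6 mul r3: issue@7 deps=(5,0) exec_start@10 write@13

Answer: 2 3 6 7 9 10 13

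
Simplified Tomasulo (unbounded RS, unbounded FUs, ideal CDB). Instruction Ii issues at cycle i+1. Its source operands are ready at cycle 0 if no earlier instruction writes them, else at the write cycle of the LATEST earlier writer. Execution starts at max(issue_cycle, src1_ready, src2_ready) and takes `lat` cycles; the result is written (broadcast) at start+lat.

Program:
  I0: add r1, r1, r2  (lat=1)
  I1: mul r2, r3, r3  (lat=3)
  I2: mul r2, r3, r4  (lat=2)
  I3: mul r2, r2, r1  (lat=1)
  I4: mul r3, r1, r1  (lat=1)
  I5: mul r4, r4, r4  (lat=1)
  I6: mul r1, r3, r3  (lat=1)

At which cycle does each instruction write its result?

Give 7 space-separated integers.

Answer: 2 5 5 6 6 7 8

Derivation:
I0 add r1: issue@1 deps=(None,None) exec_start@1 write@2
I1 mul r2: issue@2 deps=(None,None) exec_start@2 write@5
I2 mul r2: issue@3 deps=(None,None) exec_start@3 write@5
I3 mul r2: issue@4 deps=(2,0) exec_start@5 write@6
I4 mul r3: issue@5 deps=(0,0) exec_start@5 write@6
I5 mul r4: issue@6 deps=(None,None) exec_start@6 write@7
I6 mul r1: issue@7 deps=(4,4) exec_start@7 write@8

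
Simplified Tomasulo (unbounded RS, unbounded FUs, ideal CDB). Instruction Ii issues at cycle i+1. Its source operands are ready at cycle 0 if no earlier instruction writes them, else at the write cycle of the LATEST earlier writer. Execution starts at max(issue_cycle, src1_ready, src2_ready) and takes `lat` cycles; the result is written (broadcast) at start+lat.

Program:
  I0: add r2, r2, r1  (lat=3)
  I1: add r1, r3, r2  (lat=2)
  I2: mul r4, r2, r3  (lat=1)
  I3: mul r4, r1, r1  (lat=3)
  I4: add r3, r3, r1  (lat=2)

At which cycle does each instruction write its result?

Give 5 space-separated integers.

Answer: 4 6 5 9 8

Derivation:
I0 add r2: issue@1 deps=(None,None) exec_start@1 write@4
I1 add r1: issue@2 deps=(None,0) exec_start@4 write@6
I2 mul r4: issue@3 deps=(0,None) exec_start@4 write@5
I3 mul r4: issue@4 deps=(1,1) exec_start@6 write@9
I4 add r3: issue@5 deps=(None,1) exec_start@6 write@8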